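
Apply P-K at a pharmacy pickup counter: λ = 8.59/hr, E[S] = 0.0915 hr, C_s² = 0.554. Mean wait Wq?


ρ = λ·E[S] = 8.59·0.0915 = 0.7860
E[S²] = E[S]²(1+C_s²) = 0.0915²·(1+0.554) = 0.013010
Wq = λ·E[S²]/(2(1−ρ)) = 8.59·0.013010/(2·0.2140) = 0.26110 hr

Final: 0.26110 hr


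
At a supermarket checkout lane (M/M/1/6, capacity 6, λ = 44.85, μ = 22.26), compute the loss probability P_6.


ρ = λ/μ = 44.85/22.26 = 2.0148
P_K = (1−ρ)ρ^K/(1−ρ^(K+1)) = (-1.0148·66.899631)/(1 − 134.791036)
= -67.891405/-133.791036 = 0.507444

Final: 0.507444


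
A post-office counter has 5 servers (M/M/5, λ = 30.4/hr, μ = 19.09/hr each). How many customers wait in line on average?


a = λ/μ = 1.5925; ρ = a/5 = 0.3185
P₀ = 0.202978
Lq = P₀·a^c·ρ / (c!·(1−ρ)²) = 0.202978·10.24090·0.3185/(120·0.46445)
= 0.01188

Final: 0.01188


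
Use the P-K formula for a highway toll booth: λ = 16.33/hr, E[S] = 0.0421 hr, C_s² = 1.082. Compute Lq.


ρ = λ·E[S] = 16.33·0.0421 = 0.6875
Lq = ρ²(1+C_s²)/(2(1−ρ)) = 0.4726·(1+1.082)/(2·0.3125)
= 0.4726·2.0820/0.6250 = 1.57445

Final: 1.57445


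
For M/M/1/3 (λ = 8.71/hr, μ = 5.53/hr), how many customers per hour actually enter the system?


ρ = 1.5750; P_K = (1−ρ)ρ^3/(1−ρ^4) = 0.435932
λ_eff = λ(1 − P_K) = 8.71·(1 − 0.435932) = 8.71·0.564068 = 4.9130 /hr

Final: 4.9130 /hr


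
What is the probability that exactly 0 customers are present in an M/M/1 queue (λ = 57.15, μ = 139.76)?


ρ = 57.15/139.76 = 0.4089
P_n = (1−ρ)·ρ^n = (1 − 0.4089)·0.4089^0 = 0.5911·1.000000 = 0.591085

Final: 0.591085


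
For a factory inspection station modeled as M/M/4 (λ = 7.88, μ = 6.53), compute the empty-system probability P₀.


a = λ/μ = 7.88/6.53 = 1.2067; ρ = a/c = 0.3017
Σ_{k=0}^{3} a^k/k! (terms k=0..3) = 1.00000 + 1.20674 + 0.72811 + 0.29288 = 3.22773
Tail: a^4/(4!(1−ρ)) = 2.12057/(24·0.6983) = 0.12653
P₀ = 1/(3.22773 + 0.12653) = 1/3.35425 = 0.298129

Final: 0.298129


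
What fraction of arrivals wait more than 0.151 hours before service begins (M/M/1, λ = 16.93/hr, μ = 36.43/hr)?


ρ = 16.93/36.43 = 0.4647
P(Wq > t) = ρ·e^{−(μ−λ)t} = 0.4647·e^{−2.9445}
= 0.4647·0.052628 = 0.024458

Final: 0.024458


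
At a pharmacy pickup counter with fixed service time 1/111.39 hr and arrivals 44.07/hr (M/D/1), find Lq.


ρ = 44.07/111.39 = 0.3956
M/D/1: Lq = ρ²/(2(1−ρ)) = 0.1565/(2·0.6044) = 0.12950

Final: 0.12950


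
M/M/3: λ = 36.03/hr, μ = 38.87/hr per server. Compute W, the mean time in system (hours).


a = 0.9269; ρ = 0.3090; P₀ = 0.392367
Lq = P₀·a^c·ρ/(c!(1−ρ)²) = 0.03370
Wq = Lq/λ = 0.03370/36.03 = 0.0009353 hr
W = Wq + 1/μ = 0.0009353 + 0.02573 = 0.02666 hr

Final: 0.02666 hr


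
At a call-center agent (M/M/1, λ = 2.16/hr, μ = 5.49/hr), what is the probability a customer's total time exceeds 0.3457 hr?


W ~ Exponential(μ−λ) for M/M/1.
μ − λ = 5.49 − 2.16 = 3.3300
P(W > t) = e^{−(μ−λ)t} = e^{−1.1512} = 0.316263

Final: 0.316263


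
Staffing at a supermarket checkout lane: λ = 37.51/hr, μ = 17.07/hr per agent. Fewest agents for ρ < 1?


Stability requires cμ > λ ⇔ c > λ/μ.
λ/μ = 37.51/17.07 = 2.1974
Minimum integer c = ⌊2.1974⌋ + 1 = 3
Check: 3·17.07 = 51.21 > 37.51, while 2·17.07 = 34.14 ≤ 37.51

Final: 3 servers


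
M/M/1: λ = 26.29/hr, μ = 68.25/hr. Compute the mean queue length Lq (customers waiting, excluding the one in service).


ρ = 26.29/68.25 = 0.3852
Lq = ρ²/(1−ρ) = 0.1484/0.6148 = 0.2413

Final: 0.2413


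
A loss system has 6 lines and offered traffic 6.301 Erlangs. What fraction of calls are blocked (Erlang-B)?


B(c,a) = (a^c/c!) / Σ_{k=0}^{c} a^k/k!
a^6/6! = 86.920933
Σ terms (k=0..6): 1.00000 + 6.30100 + 19.85130 + 41.69435 + 65.67902 + 82.76870 + 86.92093 = 304.215307
B = 86.920933/304.215307 = 0.285722

Final: 0.285722


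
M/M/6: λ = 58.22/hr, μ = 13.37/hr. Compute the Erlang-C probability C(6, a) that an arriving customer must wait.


a = λ/μ = 4.3545; ρ = a/6 = 0.7258
P₀ = 0.010970 (from M/M/c formula)
C(c,a) = [a^c/(c!(1−ρ))]·P₀ = [6817.80794/(720·0.2742)]·0.010970
= 34.52807·0.010970 = 0.378788

Final: 0.378788


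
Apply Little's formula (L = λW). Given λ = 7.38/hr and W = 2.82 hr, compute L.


L = λW = 7.38·2.82 = 20.8116

Final: 20.8116


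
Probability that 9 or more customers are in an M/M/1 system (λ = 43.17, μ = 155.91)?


ρ = 43.17/155.91 = 0.2769
P(N ≥ n) = ρ^n = 0.2769^9 = 0.000009567

Final: 0.000009567


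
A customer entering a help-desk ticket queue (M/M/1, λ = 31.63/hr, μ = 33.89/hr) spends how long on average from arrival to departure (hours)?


W = 1/(μ−λ) = 1/(33.89 − 31.63) = 1/2.26 = 0.4425 hr

Final: 0.4425 hr


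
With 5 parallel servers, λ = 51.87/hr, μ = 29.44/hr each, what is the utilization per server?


ρ = λ/(cμ) = 51.87/(5·29.44) = 51.87/147.20 = 0.3524

Final: 0.3524


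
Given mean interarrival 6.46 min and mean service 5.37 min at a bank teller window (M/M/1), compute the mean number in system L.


λ = 60/6.46 = 9.2879 /hr
μ = 60/5.37 = 11.1732 /hr
ρ = λ/μ = 9.2879/11.1732 = 0.8313
L = ρ/(1−ρ) = 0.8313/0.1687 = 4.9266

Final: 4.9266


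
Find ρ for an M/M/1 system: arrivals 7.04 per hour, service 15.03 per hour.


ρ = λ/μ = 7.04/15.03 = 0.4684

Final: 0.4684


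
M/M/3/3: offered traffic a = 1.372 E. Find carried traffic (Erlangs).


B(3,1.372) = 0.114979 (Erlang-B)
Carried load = a(1 − B) = 1.372·(1 − 0.114979) = 1.372·0.885021 = 1.2142 E

Final: 1.2142 Erlangs


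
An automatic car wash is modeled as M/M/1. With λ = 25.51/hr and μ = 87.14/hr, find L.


ρ = λ/μ = 25.51/87.14 = 0.2927
L = ρ/(1−ρ) = 0.2927/(1 − 0.2927) = 0.2927/0.7073 = 0.4139

Final: 0.4139


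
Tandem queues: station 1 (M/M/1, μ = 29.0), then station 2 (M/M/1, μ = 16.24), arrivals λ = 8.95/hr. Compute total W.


Each node sees arrival rate λ = 8.95/hr (tandem ⇒ throughput preserved).
W₁ = 1/(μ₁−λ) = 1/(29.0−8.95) = 0.04988 hr
W₂ = 1/(μ₂−λ) = 1/(16.24−8.95) = 0.13717 hr
W_total = W₁ + W₂ = 0.04988 + 0.13717 = 0.18705 hr

Final: 0.18705 hr


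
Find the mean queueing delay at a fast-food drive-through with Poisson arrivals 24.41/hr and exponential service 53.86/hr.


ρ = 24.41/53.86 = 0.4532
Wq = ρ/(μ−λ) = 0.4532/(53.86 − 24.41) = 0.4532/29.45 = 0.01539 hr

Final: 0.01539 hr


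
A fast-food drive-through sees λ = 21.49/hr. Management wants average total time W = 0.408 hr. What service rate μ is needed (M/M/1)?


W = 1/(μ−λ) ⇒ μ − λ = 1/W = 1/0.408 = 2.4510
μ = λ + 1/W = 21.49 + 2.4510 = 23.9410 per hr

Final: 23.9410 /hr


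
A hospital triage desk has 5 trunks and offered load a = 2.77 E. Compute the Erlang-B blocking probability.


B(c,a) = (a^c/c!) / Σ_{k=0}^{c} a^k/k!
a^5/5! = 1.358994
Σ terms (k=0..5): 1.00000 + 2.77000 + 3.83645 + 3.54232 + 2.45306 + 1.35899 = 14.960824
B = 1.358994/14.960824 = 0.090837

Final: 0.090837


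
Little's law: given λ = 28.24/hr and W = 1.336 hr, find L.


L = λW = 28.24·1.336 = 37.7286

Final: 37.7286


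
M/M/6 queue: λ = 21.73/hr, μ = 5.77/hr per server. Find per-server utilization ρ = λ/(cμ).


ρ = λ/(cμ) = 21.73/(6·5.77) = 21.73/34.62 = 0.6277

Final: 0.6277


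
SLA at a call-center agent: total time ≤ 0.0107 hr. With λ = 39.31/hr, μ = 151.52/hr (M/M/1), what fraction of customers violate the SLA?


W ~ Exponential(μ−λ) for M/M/1.
μ − λ = 151.52 − 39.31 = 112.2100
P(W > t) = e^{−(μ−λ)t} = e^{−1.2006} = 0.300999

Final: 0.300999


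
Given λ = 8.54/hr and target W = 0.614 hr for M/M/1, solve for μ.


W = 1/(μ−λ) ⇒ μ − λ = 1/W = 1/0.614 = 1.6287
μ = λ + 1/W = 8.54 + 1.6287 = 10.1687 per hr

Final: 10.1687 /hr


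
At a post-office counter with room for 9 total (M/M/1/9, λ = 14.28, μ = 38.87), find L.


ρ = 14.28/38.87 = 0.3674
L = ρ[1 − (K+1)ρ^K + Kρ^(K+1)] / [(1−ρ)(1−ρ^(K+1))]
Numerator: 0.3674·(1 − 10·0.0001219 + 9·0.00004479) = 0.367079
Denominator: (0.6326)·(0.999955) = 0.632593
L = 0.367079/0.632593 = 0.5803

Final: 0.5803


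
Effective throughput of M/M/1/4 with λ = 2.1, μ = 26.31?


ρ = 0.07982; P_K = (1−ρ)ρ^4/(1−ρ^5) = 0.00003735
λ_eff = λ(1 − P_K) = 2.1·(1 − 0.00003735) = 2.1·0.999963 = 2.0999 /hr

Final: 2.0999 /hr


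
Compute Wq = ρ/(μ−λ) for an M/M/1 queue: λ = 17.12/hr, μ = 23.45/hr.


ρ = 17.12/23.45 = 0.7301
Wq = ρ/(μ−λ) = 0.7301/(23.45 − 17.12) = 0.7301/6.33 = 0.1153 hr

Final: 0.1153 hr


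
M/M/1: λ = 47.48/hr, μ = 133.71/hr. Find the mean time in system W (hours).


W = 1/(μ−λ) = 1/(133.71 − 47.48) = 1/86.23 = 0.01160 hr

Final: 0.01160 hr


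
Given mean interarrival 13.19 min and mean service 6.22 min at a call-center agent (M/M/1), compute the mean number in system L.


λ = 60/13.19 = 4.5489 /hr
μ = 60/6.22 = 9.6463 /hr
ρ = λ/μ = 4.5489/9.6463 = 0.4716
L = ρ/(1−ρ) = 0.4716/0.5284 = 0.8924

Final: 0.8924


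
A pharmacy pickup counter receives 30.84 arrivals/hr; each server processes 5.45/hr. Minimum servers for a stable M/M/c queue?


Stability requires cμ > λ ⇔ c > λ/μ.
λ/μ = 30.84/5.45 = 5.6587
Minimum integer c = ⌊5.6587⌋ + 1 = 6
Check: 6·5.45 = 32.70 > 30.84, while 5·5.45 = 27.25 ≤ 30.84

Final: 6 servers


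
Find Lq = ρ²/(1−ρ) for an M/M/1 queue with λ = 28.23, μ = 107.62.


ρ = 28.23/107.62 = 0.2623
Lq = ρ²/(1−ρ) = 0.06881/0.7377 = 0.09327

Final: 0.09327


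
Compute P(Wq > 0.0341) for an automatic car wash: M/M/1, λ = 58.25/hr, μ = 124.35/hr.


ρ = 58.25/124.35 = 0.4684
P(Wq > t) = ρ·e^{−(μ−λ)t} = 0.4684·e^{−2.2540}
= 0.4684·0.104977 = 0.049175

Final: 0.049175


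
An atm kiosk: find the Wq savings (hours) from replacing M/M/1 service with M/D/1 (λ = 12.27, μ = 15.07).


ρ = 12.27/15.07 = 0.8142
Wq(M/M/1) = ρ/(μ−λ) = 0.8142/2.80 = 0.29079 hr
Wq(M/D/1) = ρ/(2(μ−λ)) = 0.14539 hr
Savings = 0.29079 − 0.14539 = 0.14539 hr

Final: 0.14539 hr


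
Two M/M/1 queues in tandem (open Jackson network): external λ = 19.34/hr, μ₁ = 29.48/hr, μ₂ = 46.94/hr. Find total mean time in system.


Each node sees arrival rate λ = 19.34/hr (tandem ⇒ throughput preserved).
W₁ = 1/(μ₁−λ) = 1/(29.48−19.34) = 0.09862 hr
W₂ = 1/(μ₂−λ) = 1/(46.94−19.34) = 0.03623 hr
W_total = W₁ + W₂ = 0.09862 + 0.03623 = 0.13485 hr

Final: 0.13485 hr


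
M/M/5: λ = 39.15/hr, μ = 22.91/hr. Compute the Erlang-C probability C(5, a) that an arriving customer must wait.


a = λ/μ = 1.7089; ρ = a/5 = 0.3418
P₀ = 0.180490 (from M/M/c formula)
C(c,a) = [a^c/(c!(1−ρ))]·P₀ = [14.57248/(120·0.6582)]·0.180490
= 0.18449·0.180490 = 0.033299

Final: 0.033299


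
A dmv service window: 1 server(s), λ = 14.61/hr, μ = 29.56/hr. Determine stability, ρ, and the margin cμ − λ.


Total capacity cμ = 1·29.56 = 29.56/hr
ρ = λ/(cμ) = 14.61/29.56 = 0.4942
Stable ⇔ ρ < 1: YES
Spare capacity = cμ − λ = 29.56 − 14.61 = 14.95/hr

Final: ρ = 0.4942; stable; margin = 14.95/hr


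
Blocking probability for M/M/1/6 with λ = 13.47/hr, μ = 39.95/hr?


ρ = λ/μ = 13.47/39.95 = 0.3372
P_K = (1−ρ)ρ^K/(1−ρ^(K+1)) = (0.6628·0.001469)/(1 − 0.0004954)
= 0.0009739/0.999505 = 0.0009744

Final: 0.0009744


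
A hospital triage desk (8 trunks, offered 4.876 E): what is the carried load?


B(8,4.876) = 0.064325 (Erlang-B)
Carried load = a(1 − B) = 4.876·(1 − 0.064325) = 4.876·0.935675 = 4.5624 E

Final: 4.5624 Erlangs


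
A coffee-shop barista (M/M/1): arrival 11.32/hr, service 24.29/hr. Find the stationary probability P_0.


ρ = 11.32/24.29 = 0.4660
P_n = (1−ρ)·ρ^n = (1 − 0.4660)·0.4660^0 = 0.5340·1.000000 = 0.533965

Final: 0.533965


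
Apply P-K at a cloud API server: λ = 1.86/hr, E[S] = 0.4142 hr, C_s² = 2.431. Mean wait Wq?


ρ = λ·E[S] = 1.86·0.4142 = 0.7704
E[S²] = E[S]²(1+C_s²) = 0.4142²·(1+2.431) = 0.588628
Wq = λ·E[S²]/(2(1−ρ)) = 1.86·0.588628/(2·0.2296) = 2.38438 hr

Final: 2.38438 hr


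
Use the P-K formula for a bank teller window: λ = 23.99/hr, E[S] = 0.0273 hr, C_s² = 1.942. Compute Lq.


ρ = λ·E[S] = 23.99·0.0273 = 0.6549
Lq = ρ²(1+C_s²)/(2(1−ρ)) = 0.4289·(1+1.942)/(2·0.3451)
= 0.4289·2.9420/0.6901 = 1.82847

Final: 1.82847


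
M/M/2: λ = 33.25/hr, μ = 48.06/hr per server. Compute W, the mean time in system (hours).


a = 0.6918; ρ = 0.3459; P₀ = 0.485970
Lq = P₀·a^c·ρ/(c!(1−ρ)²) = 0.09404
Wq = Lq/λ = 0.09404/33.25 = 0.002828 hr
W = Wq + 1/μ = 0.002828 + 0.02081 = 0.02364 hr

Final: 0.02364 hr


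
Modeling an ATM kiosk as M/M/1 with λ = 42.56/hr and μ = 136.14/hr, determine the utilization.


ρ = λ/μ = 42.56/136.14 = 0.3126

Final: 0.3126


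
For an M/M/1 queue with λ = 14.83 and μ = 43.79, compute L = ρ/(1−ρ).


ρ = λ/μ = 14.83/43.79 = 0.3387
L = ρ/(1−ρ) = 0.3387/(1 − 0.3387) = 0.3387/0.6613 = 0.5121

Final: 0.5121


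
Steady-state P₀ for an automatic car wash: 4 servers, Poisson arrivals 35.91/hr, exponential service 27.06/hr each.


a = λ/μ = 35.91/27.06 = 1.3271; ρ = a/c = 0.3318
Σ_{k=0}^{3} a^k/k! (terms k=0..3) = 1.00000 + 1.32705 + 0.88053 + 0.38950 = 3.59709
Tail: a^4/(4!(1−ρ)) = 3.10135/(24·0.6682) = 0.19338
P₀ = 1/(3.59709 + 0.19338) = 1/3.79047 = 0.263820

Final: 0.263820


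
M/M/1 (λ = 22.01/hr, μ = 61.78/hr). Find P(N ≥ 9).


ρ = 22.01/61.78 = 0.3563
P(N ≥ n) = ρ^n = 0.3563^9 = 0.00009246

Final: 0.00009246


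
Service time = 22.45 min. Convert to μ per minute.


μ = 1/(service time) in consistent units.
1 minute = 1 min, so μ = 1/22.45 = 0.04454 per minute

Final: 0.04454 /min


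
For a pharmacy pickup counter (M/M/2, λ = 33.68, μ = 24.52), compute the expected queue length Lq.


a = λ/μ = 1.3736; ρ = a/2 = 0.6868
P₀ = 0.185687
Lq = P₀·a^c·ρ / (c!·(1−ρ)²) = 0.185687·1.88670·0.6868/(2·0.09810)
= 1.22629

Final: 1.22629


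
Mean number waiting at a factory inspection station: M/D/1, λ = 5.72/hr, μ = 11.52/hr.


ρ = 5.72/11.52 = 0.4965
M/D/1: Lq = ρ²/(2(1−ρ)) = 0.2465/(2·0.5035) = 0.24484

Final: 0.24484


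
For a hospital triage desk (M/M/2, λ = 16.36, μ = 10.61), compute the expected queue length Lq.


a = λ/μ = 1.5419; ρ = a/2 = 0.7710
P₀ = 0.129324
Lq = P₀·a^c·ρ / (c!·(1−ρ)²) = 0.129324·2.37758·0.7710/(2·0.05245)
= 2.25965

Final: 2.25965


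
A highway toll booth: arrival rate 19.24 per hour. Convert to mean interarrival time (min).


Mean interarrival time = 1/λ = 1/19.24 hour = 0.05198 hour
In minutes: 0.05198 × 60 = 3.1185 min

Final: 3.1185 min


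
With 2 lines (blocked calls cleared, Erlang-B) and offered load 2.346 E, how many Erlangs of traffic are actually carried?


B(2,2.346) = 0.451283 (Erlang-B)
Carried load = a(1 − B) = 2.346·(1 − 0.451283) = 2.346·0.548717 = 1.2873 E

Final: 1.2873 Erlangs


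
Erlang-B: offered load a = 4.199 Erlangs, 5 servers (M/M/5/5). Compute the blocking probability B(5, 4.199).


B(c,a) = (a^c/c!) / Σ_{k=0}^{c} a^k/k!
a^5/5! = 10.877977
Σ terms (k=0..5): 1.00000 + 4.19900 + 8.81580 + 12.33918 + 12.95306 + 10.87798 = 50.185016
B = 10.877977/50.185016 = 0.216757

Final: 0.216757


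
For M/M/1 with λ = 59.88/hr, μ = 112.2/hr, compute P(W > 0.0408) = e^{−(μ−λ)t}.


W ~ Exponential(μ−λ) for M/M/1.
μ − λ = 112.2 − 59.88 = 52.3200
P(W > t) = e^{−(μ−λ)t} = e^{−2.1347} = 0.118285

Final: 0.118285


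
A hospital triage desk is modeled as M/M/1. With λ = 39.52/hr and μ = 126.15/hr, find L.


ρ = λ/μ = 39.52/126.15 = 0.3133
L = ρ/(1−ρ) = 0.3133/(1 − 0.3133) = 0.3133/0.6867 = 0.4562

Final: 0.4562


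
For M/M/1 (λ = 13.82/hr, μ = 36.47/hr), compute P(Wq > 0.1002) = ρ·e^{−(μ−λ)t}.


ρ = 13.82/36.47 = 0.3789
P(Wq > t) = ρ·e^{−(μ−λ)t} = 0.3789·e^{−2.2695}
= 0.3789·0.103361 = 0.039168

Final: 0.039168


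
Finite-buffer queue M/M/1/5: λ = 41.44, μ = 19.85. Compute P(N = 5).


ρ = λ/μ = 41.44/19.85 = 2.0877
P_K = (1−ρ)ρ^K/(1−ρ^(K+1)) = (-1.0877·39.654838)/(1 − 82.785717)
= -43.130879/-81.785717 = 0.527364

Final: 0.527364


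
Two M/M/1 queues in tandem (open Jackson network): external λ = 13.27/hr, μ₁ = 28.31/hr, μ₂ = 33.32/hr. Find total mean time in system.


Each node sees arrival rate λ = 13.27/hr (tandem ⇒ throughput preserved).
W₁ = 1/(μ₁−λ) = 1/(28.31−13.27) = 0.06649 hr
W₂ = 1/(μ₂−λ) = 1/(33.32−13.27) = 0.04988 hr
W_total = W₁ + W₂ = 0.06649 + 0.04988 = 0.11636 hr

Final: 0.11636 hr


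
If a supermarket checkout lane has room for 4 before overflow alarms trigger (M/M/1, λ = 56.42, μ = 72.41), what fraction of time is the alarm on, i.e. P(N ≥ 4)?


ρ = 56.42/72.41 = 0.7792
P(N ≥ n) = ρ^n = 0.7792^4 = 0.368585

Final: 0.368585


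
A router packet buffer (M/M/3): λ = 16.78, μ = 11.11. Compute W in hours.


a = 1.5104; ρ = 0.5035; P₀ = 0.208014
Lq = P₀·a^c·ρ/(c!(1−ρ)²) = 0.24390
Wq = Lq/λ = 0.24390/16.78 = 0.01453 hr
W = Wq + 1/μ = 0.01453 + 0.09001 = 0.10454 hr

Final: 0.10454 hr


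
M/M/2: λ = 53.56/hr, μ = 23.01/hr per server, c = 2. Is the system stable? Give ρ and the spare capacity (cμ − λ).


Total capacity cμ = 2·23.01 = 46.02/hr
ρ = λ/(cμ) = 53.56/46.02 = 1.1638
Stable ⇔ ρ < 1: NO
Spare capacity = cμ − λ = 46.02 − 53.56 = -7.54/hr

Final: ρ = 1.1638; unstable; margin = -7.54/hr


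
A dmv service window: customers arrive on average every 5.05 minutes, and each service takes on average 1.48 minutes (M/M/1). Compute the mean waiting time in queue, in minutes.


λ = 60/5.05 = 11.8812 /hr
μ = 60/1.48 = 40.5405 /hr
ρ = λ/μ = 11.8812/40.5405 = 0.2931
Wq = ρ/(μ−λ) = 0.2931/(40.5405−11.8812) = 0.01023 hr
In minutes: 0.01023·60 = 0.6136 min

Final: 0.6136 min


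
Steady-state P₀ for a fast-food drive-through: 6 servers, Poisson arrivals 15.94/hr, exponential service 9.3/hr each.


a = λ/μ = 15.94/9.3 = 1.7140; ρ = a/c = 0.2857
Σ_{k=0}^{5} a^k/k! (terms k=0..5) = 1.00000 + 1.71398 + 1.46886 + 0.83920 + 0.35959 + 0.12327 = 5.50490
Tail: a^6/(6!(1−ρ)) = 25.35317/(720·0.7143) = 0.04929
P₀ = 1/(5.50490 + 0.04929) = 1/5.55419 = 0.180044

Final: 0.180044


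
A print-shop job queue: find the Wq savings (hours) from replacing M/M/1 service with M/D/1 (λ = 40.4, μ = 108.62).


ρ = 40.4/108.62 = 0.3719
Wq(M/M/1) = ρ/(μ−λ) = 0.3719/68.22 = 0.005452 hr
Wq(M/D/1) = ρ/(2(μ−λ)) = 0.002726 hr
Savings = 0.005452 − 0.002726 = 0.002726 hr

Final: 0.002726 hr


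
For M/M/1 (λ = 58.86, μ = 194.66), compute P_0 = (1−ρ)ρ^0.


ρ = 58.86/194.66 = 0.3024
P_n = (1−ρ)·ρ^n = (1 − 0.3024)·0.3024^0 = 0.6976·1.000000 = 0.697627

Final: 0.697627


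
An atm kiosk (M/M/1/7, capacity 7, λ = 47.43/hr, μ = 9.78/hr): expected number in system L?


ρ = 47.43/9.78 = 4.8497
L = ρ[1 − (K+1)ρ^K + Kρ^(K+1)] / [(1−ρ)(1−ρ^(K+1))]
Numerator: 4.8497·(1 − 8·63095.718329 + 7·305994.879380) = 7939914.925384
Denominator: (-3.8497)·(-305993.879380) = 1177982.572460
L = 7939914.925384/1177982.572460 = 6.7403

Final: 6.7403


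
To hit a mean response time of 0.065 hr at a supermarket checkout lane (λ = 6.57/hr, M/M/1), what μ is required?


W = 1/(μ−λ) ⇒ μ − λ = 1/W = 1/0.065 = 15.3846
μ = λ + 1/W = 6.57 + 15.3846 = 21.9546 per hr

Final: 21.9546 /hr


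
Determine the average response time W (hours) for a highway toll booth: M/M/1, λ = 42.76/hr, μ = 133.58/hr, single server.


W = 1/(μ−λ) = 1/(133.58 − 42.76) = 1/90.82 = 0.01101 hr

Final: 0.01101 hr


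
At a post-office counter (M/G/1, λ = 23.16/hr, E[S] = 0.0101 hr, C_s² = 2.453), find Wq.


ρ = λ·E[S] = 23.16·0.0101 = 0.2339
E[S²] = E[S]²(1+C_s²) = 0.0101²·(1+2.453) = 0.0003522
Wq = λ·E[S²]/(2(1−ρ)) = 23.16·0.0003522/(2·0.7661) = 0.005324 hr

Final: 0.005324 hr


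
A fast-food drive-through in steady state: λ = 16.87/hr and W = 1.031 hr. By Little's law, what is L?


L = λW = 16.87·1.031 = 17.3930

Final: 17.3930


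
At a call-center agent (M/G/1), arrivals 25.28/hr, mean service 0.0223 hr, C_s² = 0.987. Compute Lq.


ρ = λ·E[S] = 25.28·0.0223 = 0.5637
Lq = ρ²(1+C_s²)/(2(1−ρ)) = 0.3178·(1+0.987)/(2·0.4363)
= 0.3178·1.9870/0.8725 = 0.72375

Final: 0.72375


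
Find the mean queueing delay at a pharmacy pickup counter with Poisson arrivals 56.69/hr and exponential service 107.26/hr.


ρ = 56.69/107.26 = 0.5285
Wq = ρ/(μ−λ) = 0.5285/(107.26 − 56.69) = 0.5285/50.57 = 0.01045 hr

Final: 0.01045 hr


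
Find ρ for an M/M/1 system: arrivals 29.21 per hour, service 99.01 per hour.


ρ = λ/μ = 29.21/99.01 = 0.2950

Final: 0.2950


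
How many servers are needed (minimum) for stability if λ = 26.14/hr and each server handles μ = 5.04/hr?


Stability requires cμ > λ ⇔ c > λ/μ.
λ/μ = 26.14/5.04 = 5.1865
Minimum integer c = ⌊5.1865⌋ + 1 = 6
Check: 6·5.04 = 30.24 > 26.14, while 5·5.04 = 25.20 ≤ 26.14

Final: 6 servers


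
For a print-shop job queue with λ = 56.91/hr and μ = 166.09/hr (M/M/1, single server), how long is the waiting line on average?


ρ = 56.91/166.09 = 0.3426
Lq = ρ²/(1−ρ) = 0.1174/0.6574 = 0.1786

Final: 0.1786


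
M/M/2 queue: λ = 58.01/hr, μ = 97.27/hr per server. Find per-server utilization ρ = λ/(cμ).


ρ = λ/(cμ) = 58.01/(2·97.27) = 58.01/194.54 = 0.2982

Final: 0.2982


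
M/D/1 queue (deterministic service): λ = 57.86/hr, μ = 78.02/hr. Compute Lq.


ρ = 57.86/78.02 = 0.7416
M/D/1: Lq = ρ²/(2(1−ρ)) = 0.5500/(2·0.2584) = 1.06422

Final: 1.06422


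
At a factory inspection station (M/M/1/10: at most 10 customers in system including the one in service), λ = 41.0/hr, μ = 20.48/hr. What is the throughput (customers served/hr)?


ρ = 2.0020; P_K = (1−ρ)ρ^10/(1−ρ^11) = 0.500730
λ_eff = λ(1 − P_K) = 41.0·(1 − 0.500730) = 41.0·0.499270 = 20.4701 /hr

Final: 20.4701 /hr


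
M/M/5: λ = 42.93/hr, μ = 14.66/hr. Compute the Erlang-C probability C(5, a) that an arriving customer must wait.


a = λ/μ = 2.9284; ρ = a/5 = 0.5857
P₀ = 0.050513 (from M/M/c formula)
C(c,a) = [a^c/(c!(1−ρ))]·P₀ = [215.34490/(120·0.4143)]·0.050513
= 4.33124·0.050513 = 0.218786

Final: 0.218786


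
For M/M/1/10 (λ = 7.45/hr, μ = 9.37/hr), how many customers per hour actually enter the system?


ρ = 0.7951; P_K = (1−ρ)ρ^10/(1−ρ^11) = 0.022494
λ_eff = λ(1 − P_K) = 7.45·(1 − 0.022494) = 7.45·0.977506 = 7.2824 /hr

Final: 7.2824 /hr


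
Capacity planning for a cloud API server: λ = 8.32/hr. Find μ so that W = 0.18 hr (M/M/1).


W = 1/(μ−λ) ⇒ μ − λ = 1/W = 1/0.18 = 5.5556
μ = λ + 1/W = 8.32 + 5.5556 = 13.8756 per hr

Final: 13.8756 /hr


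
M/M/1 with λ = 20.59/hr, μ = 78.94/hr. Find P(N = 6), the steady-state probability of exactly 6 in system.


ρ = 20.59/78.94 = 0.2608
P_n = (1−ρ)·ρ^n = (1 − 0.2608)·0.2608^6 = 0.7392·0.0003149 = 0.0002328

Final: 0.0002328


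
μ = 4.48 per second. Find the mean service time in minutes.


Mean service time = 1/μ = 1/4.48 second = 0.22321 second
In minutes: 0.22321 × 0.0166667 = 0.003720 min

Final: 0.003720 min


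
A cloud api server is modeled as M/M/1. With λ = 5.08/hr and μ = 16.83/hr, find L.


ρ = λ/μ = 5.08/16.83 = 0.3018
L = ρ/(1−ρ) = 0.3018/(1 − 0.3018) = 0.3018/0.6982 = 0.4323

Final: 0.4323


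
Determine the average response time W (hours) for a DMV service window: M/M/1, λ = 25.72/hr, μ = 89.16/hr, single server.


W = 1/(μ−λ) = 1/(89.16 − 25.72) = 1/63.44 = 0.01576 hr

Final: 0.01576 hr


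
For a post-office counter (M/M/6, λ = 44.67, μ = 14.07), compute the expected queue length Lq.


a = λ/μ = 3.1748; ρ = a/6 = 0.5291
P₀ = 0.040833
Lq = P₀·a^c·ρ / (c!·(1−ρ)²) = 0.040833·1024.07351·0.5291/(720·0.22171)
= 0.13861

Final: 0.13861


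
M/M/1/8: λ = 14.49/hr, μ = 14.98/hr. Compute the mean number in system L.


ρ = 14.49/14.98 = 0.9673
L = ρ[1 − (K+1)ρ^K + Kρ^(K+1)] / [(1−ρ)(1−ρ^(K+1))]
Numerator: 0.9673·(1 − 9·0.766395 + 8·0.741326) = 0.031972
Denominator: (0.03271)·(0.258674) = 0.008461
L = 0.031972/0.008461 = 3.7786

Final: 3.7786


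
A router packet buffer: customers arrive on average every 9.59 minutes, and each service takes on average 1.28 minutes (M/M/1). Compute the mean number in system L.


λ = 60/9.59 = 6.2565 /hr
μ = 60/1.28 = 46.8750 /hr
ρ = λ/μ = 6.2565/46.8750 = 0.1335
L = ρ/(1−ρ) = 0.1335/0.8665 = 0.1540

Final: 0.1540


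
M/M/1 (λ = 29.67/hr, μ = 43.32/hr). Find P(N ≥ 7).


ρ = 29.67/43.32 = 0.6849
P(N ≥ n) = ρ^n = 0.6849^7 = 0.070697

Final: 0.070697


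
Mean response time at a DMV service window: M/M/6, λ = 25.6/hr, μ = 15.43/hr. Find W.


a = 1.6591; ρ = 0.2765; P₀ = 0.190220
Lq = P₀·a^c·ρ/(c!(1−ρ)²) = 0.002911
Wq = Lq/λ = 0.002911/25.6 = 0.0001137 hr
W = Wq + 1/μ = 0.0001137 + 0.06481 = 0.06492 hr

Final: 0.06492 hr


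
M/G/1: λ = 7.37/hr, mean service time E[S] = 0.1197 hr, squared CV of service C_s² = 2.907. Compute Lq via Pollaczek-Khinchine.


ρ = λ·E[S] = 7.37·0.1197 = 0.8822
Lq = ρ²(1+C_s²)/(2(1−ρ)) = 0.7783·(1+2.907)/(2·0.1178)
= 0.7783·3.9070/0.2356 = 12.90479

Final: 12.90479


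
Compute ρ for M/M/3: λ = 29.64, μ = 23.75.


ρ = λ/(cμ) = 29.64/(3·23.75) = 29.64/71.25 = 0.4160

Final: 0.4160


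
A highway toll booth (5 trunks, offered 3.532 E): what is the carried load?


B(5,3.532) = 0.156987 (Erlang-B)
Carried load = a(1 − B) = 3.532·(1 − 0.156987) = 3.532·0.843013 = 2.9775 E

Final: 2.9775 Erlangs


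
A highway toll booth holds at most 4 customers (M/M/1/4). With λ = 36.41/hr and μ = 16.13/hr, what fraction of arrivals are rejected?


ρ = λ/μ = 36.41/16.13 = 2.2573
P_K = (1−ρ)ρ^K/(1−ρ^(K+1)) = (-1.2573·25.962424)/(1 − 58.604580)
= -32.642156/-57.604580 = 0.566659

Final: 0.566659


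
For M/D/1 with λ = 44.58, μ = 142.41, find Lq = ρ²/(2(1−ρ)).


ρ = 44.58/142.41 = 0.3130
M/D/1: Lq = ρ²/(2(1−ρ)) = 0.09799/(2·0.6870) = 0.07132

Final: 0.07132


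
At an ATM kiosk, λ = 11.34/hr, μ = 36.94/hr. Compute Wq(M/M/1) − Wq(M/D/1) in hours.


ρ = 11.34/36.94 = 0.3070
Wq(M/M/1) = ρ/(μ−λ) = 0.3070/25.60 = 0.01199 hr
Wq(M/D/1) = ρ/(2(μ−λ)) = 0.005996 hr
Savings = 0.01199 − 0.005996 = 0.005996 hr

Final: 0.005996 hr


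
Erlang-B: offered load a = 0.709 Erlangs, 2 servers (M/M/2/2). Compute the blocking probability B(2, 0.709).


B(c,a) = (a^c/c!) / Σ_{k=0}^{c} a^k/k!
a^2/2! = 0.251340
Σ terms (k=0..2): 1.00000 + 0.70900 + 0.25134 = 1.960341
B = 0.251340/1.960341 = 0.128213

Final: 0.128213


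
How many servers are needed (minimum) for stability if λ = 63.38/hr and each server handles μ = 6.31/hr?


Stability requires cμ > λ ⇔ c > λ/μ.
λ/μ = 63.38/6.31 = 10.0444
Minimum integer c = ⌊10.0444⌋ + 1 = 11
Check: 11·6.31 = 69.41 > 63.38, while 10·6.31 = 63.10 ≤ 63.38

Final: 11 servers


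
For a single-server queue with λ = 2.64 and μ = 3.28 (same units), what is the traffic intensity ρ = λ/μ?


ρ = λ/μ = 2.64/3.28 = 0.8049

Final: 0.8049


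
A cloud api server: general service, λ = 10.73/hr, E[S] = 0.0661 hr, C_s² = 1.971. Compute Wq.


ρ = λ·E[S] = 10.73·0.0661 = 0.7093
E[S²] = E[S]²(1+C_s²) = 0.0661²·(1+1.971) = 0.012981
Wq = λ·E[S²]/(2(1−ρ)) = 10.73·0.012981/(2·0.2907) = 0.23953 hr

Final: 0.23953 hr


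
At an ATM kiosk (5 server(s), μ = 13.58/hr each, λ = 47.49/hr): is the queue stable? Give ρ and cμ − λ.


Total capacity cμ = 5·13.58 = 67.90/hr
ρ = λ/(cμ) = 47.49/67.90 = 0.6994
Stable ⇔ ρ < 1: YES
Spare capacity = cμ − λ = 67.90 − 47.49 = 20.41/hr

Final: ρ = 0.6994; stable; margin = 20.41/hr


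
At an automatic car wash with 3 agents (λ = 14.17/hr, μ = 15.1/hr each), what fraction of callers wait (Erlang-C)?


a = λ/μ = 0.9384; ρ = a/3 = 0.3128
P₀ = 0.387726 (from M/M/c formula)
C(c,a) = [a^c/(c!(1−ρ))]·P₀ = [0.82638/(6·0.6872)]·0.387726
= 0.20042·0.387726 = 0.077709

Final: 0.077709


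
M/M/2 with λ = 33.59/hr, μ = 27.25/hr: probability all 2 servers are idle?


a = λ/μ = 33.59/27.25 = 1.2327; ρ = a/c = 0.6163
Σ_{k=0}^{1} a^k/k! (terms k=0..1) = 1.00000 + 1.23266 = 2.23266
Tail: a^2/(2!(1−ρ)) = 1.51945/(2·0.3837) = 1.98016
P₀ = 1/(2.23266 + 1.98016) = 1/4.21282 = 0.237371

Final: 0.237371


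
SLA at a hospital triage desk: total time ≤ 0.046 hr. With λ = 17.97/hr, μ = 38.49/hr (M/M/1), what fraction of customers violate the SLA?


W ~ Exponential(μ−λ) for M/M/1.
μ − λ = 38.49 − 17.97 = 20.5200
P(W > t) = e^{−(μ−λ)t} = e^{−0.9439} = 0.389100

Final: 0.389100


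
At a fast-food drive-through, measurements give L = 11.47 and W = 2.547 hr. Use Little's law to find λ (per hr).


λ = L/W = 11.47/2.547 = 4.5033 /hr

Final: 4.5033 /hr


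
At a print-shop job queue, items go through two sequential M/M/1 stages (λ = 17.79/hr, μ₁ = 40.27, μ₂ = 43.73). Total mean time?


Each node sees arrival rate λ = 17.79/hr (tandem ⇒ throughput preserved).
W₁ = 1/(μ₁−λ) = 1/(40.27−17.79) = 0.04448 hr
W₂ = 1/(μ₂−λ) = 1/(43.73−17.79) = 0.03855 hr
W_total = W₁ + W₂ = 0.04448 + 0.03855 = 0.08303 hr

Final: 0.08303 hr


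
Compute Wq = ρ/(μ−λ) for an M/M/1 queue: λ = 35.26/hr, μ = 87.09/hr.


ρ = 35.26/87.09 = 0.4049
Wq = ρ/(μ−λ) = 0.4049/(87.09 − 35.26) = 0.4049/51.83 = 0.007811 hr

Final: 0.007811 hr


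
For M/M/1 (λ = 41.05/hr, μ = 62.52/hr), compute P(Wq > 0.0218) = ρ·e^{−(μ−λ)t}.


ρ = 41.05/62.52 = 0.6566
P(Wq > t) = ρ·e^{−(μ−λ)t} = 0.6566·e^{−0.4680}
= 0.6566·0.626225 = 0.411173

Final: 0.411173


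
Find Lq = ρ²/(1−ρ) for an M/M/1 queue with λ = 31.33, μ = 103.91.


ρ = 31.33/103.91 = 0.3015
Lq = ρ²/(1−ρ) = 0.09091/0.6985 = 0.1302

Final: 0.1302


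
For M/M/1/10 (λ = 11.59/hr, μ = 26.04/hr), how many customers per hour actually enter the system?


ρ = 0.4451; P_K = (1−ρ)ρ^10/(1−ρ^11) = 0.0001693
λ_eff = λ(1 − P_K) = 11.59·(1 − 0.0001693) = 11.59·0.999831 = 11.5880 /hr

Final: 11.5880 /hr


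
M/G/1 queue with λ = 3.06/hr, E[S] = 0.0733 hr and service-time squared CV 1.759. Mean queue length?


ρ = λ·E[S] = 3.06·0.0733 = 0.2243
Lq = ρ²(1+C_s²)/(2(1−ρ)) = 0.05031·(1+1.759)/(2·0.7757)
= 0.05031·2.7590/1.5514 = 0.08947

Final: 0.08947


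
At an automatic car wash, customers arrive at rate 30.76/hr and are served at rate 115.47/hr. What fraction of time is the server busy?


ρ = λ/μ = 30.76/115.47 = 0.2664

Final: 0.2664


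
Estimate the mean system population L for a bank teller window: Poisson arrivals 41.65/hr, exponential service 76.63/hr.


ρ = λ/μ = 41.65/76.63 = 0.5435
L = ρ/(1−ρ) = 0.5435/(1 − 0.5435) = 0.5435/0.4565 = 1.1907

Final: 1.1907


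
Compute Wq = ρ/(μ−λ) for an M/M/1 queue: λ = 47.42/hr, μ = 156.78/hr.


ρ = 47.42/156.78 = 0.3025
Wq = ρ/(μ−λ) = 0.3025/(156.78 − 47.42) = 0.3025/109.36 = 0.002766 hr

Final: 0.002766 hr


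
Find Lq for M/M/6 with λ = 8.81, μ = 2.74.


a = λ/μ = 3.2153; ρ = a/6 = 0.5359
P₀ = 0.039141
Lq = P₀·a^c·ρ / (c!·(1−ρ)²) = 0.039141·1104.97404·0.5359/(720·0.21540)
= 0.14944

Final: 0.14944


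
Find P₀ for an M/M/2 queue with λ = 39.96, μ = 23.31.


a = λ/μ = 39.96/23.31 = 1.7143; ρ = a/c = 0.8571
Σ_{k=0}^{1} a^k/k! (terms k=0..1) = 1.00000 + 1.71429 = 2.71429
Tail: a^2/(2!(1−ρ)) = 2.93878/(2·0.1429) = 10.28571
P₀ = 1/(2.71429 + 10.28571) = 1/13.00000 = 0.076923

Final: 0.076923


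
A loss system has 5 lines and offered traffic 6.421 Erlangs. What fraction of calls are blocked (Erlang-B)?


B(c,a) = (a^c/c!) / Σ_{k=0}^{c} a^k/k!
a^5/5! = 90.956157
Σ terms (k=0..5): 1.00000 + 6.42100 + 20.61462 + 44.12216 + 70.82710 + 90.95616 = 233.941033
B = 90.956157/233.941033 = 0.388800

Final: 0.388800


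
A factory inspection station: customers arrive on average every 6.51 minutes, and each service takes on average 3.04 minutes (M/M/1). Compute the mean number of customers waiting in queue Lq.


λ = 60/6.51 = 9.2166 /hr
μ = 60/3.04 = 19.7368 /hr
ρ = λ/μ = 9.2166/19.7368 = 0.4670
Lq = ρ²/(1−ρ) = 0.2181/0.5330 = 0.4091

Final: 0.4091


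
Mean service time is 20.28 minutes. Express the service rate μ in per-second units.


μ = 1/(service time) in consistent units.
1 second = 0.0166667 min, so μ = 0.0166667/20.28 = 0.0008218 per second

Final: 0.0008218 /sec


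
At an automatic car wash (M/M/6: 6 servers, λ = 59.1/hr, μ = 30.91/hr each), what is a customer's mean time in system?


a = 1.9120; ρ = 0.3187; P₀ = 0.147618
Lq = P₀·a^c·ρ/(c!(1−ρ)²) = 0.006876
Wq = Lq/λ = 0.006876/59.1 = 0.0001164 hr
W = Wq + 1/μ = 0.0001164 + 0.03235 = 0.03247 hr

Final: 0.03247 hr


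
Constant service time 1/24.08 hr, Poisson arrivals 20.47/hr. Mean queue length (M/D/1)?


ρ = 20.47/24.08 = 0.8501
M/D/1: Lq = ρ²/(2(1−ρ)) = 0.7226/(2·0.1499) = 2.41014

Final: 2.41014


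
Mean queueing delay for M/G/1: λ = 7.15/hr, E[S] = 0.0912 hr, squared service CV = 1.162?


ρ = λ·E[S] = 7.15·0.0912 = 0.6521
E[S²] = E[S]²(1+C_s²) = 0.0912²·(1+1.162) = 0.017982
Wq = λ·E[S²]/(2(1−ρ)) = 7.15·0.017982/(2·0.3479) = 0.18477 hr

Final: 0.18477 hr


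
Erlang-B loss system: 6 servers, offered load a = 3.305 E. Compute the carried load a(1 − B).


B(6,3.305) = 0.070020 (Erlang-B)
Carried load = a(1 − B) = 3.305·(1 − 0.070020) = 3.305·0.929980 = 3.0736 E

Final: 3.0736 Erlangs


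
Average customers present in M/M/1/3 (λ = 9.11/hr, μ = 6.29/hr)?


ρ = 9.11/6.29 = 1.4483
L = ρ[1 − (K+1)ρ^K + Kρ^(K+1)] / [(1−ρ)(1−ρ^(K+1))]
Numerator: 1.4483·(1 − 4·3.038108 + 3·4.400185) = 2.966359
Denominator: (-0.4483)·(-3.400185) = 1.524407
L = 2.966359/1.524407 = 1.9459

Final: 1.9459


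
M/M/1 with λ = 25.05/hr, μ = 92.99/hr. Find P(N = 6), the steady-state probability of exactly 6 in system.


ρ = 25.05/92.99 = 0.2694
P_n = (1−ρ)·ρ^n = (1 − 0.2694)·0.2694^6 = 0.7306·0.0003821 = 0.0002792

Final: 0.0002792


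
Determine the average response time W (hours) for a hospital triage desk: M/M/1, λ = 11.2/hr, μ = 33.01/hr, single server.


W = 1/(μ−λ) = 1/(33.01 − 11.2) = 1/21.81 = 0.04585 hr

Final: 0.04585 hr


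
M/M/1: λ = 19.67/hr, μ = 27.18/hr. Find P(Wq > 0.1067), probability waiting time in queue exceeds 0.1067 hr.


ρ = 19.67/27.18 = 0.7237
P(Wq > t) = ρ·e^{−(μ−λ)t} = 0.7237·e^{−0.8013}
= 0.7237·0.448738 = 0.324749

Final: 0.324749


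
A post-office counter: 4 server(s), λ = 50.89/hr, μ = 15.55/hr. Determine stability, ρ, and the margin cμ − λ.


Total capacity cμ = 4·15.55 = 62.20/hr
ρ = λ/(cμ) = 50.89/62.20 = 0.8182
Stable ⇔ ρ < 1: YES
Spare capacity = cμ − λ = 62.20 − 50.89 = 11.31/hr

Final: ρ = 0.8182; stable; margin = 11.31/hr


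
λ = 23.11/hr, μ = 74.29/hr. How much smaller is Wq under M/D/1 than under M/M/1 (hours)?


ρ = 23.11/74.29 = 0.3111
Wq(M/M/1) = ρ/(μ−λ) = 0.3111/51.18 = 0.006078 hr
Wq(M/D/1) = ρ/(2(μ−λ)) = 0.003039 hr
Savings = 0.006078 − 0.003039 = 0.003039 hr

Final: 0.003039 hr


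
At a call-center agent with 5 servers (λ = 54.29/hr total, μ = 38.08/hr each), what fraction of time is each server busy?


ρ = λ/(cμ) = 54.29/(5·38.08) = 54.29/190.40 = 0.2851

Final: 0.2851


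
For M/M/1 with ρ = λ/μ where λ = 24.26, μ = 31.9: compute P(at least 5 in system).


ρ = 24.26/31.9 = 0.7605
P(N ≥ n) = ρ^n = 0.7605^5 = 0.254390

Final: 0.254390


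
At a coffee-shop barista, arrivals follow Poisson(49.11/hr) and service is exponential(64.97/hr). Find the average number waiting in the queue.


ρ = 49.11/64.97 = 0.7559
Lq = ρ²/(1−ρ) = 0.5714/0.2441 = 2.3406

Final: 2.3406


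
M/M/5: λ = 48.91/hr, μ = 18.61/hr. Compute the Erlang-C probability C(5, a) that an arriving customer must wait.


a = λ/μ = 2.6282; ρ = a/5 = 0.5256
P₀ = 0.069940 (from M/M/c formula)
C(c,a) = [a^c/(c!(1−ρ))]·P₀ = [125.38814/(120·0.4744)]·0.069940
= 2.20272·0.069940 = 0.154059

Final: 0.154059


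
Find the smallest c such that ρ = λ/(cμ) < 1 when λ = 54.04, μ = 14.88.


Stability requires cμ > λ ⇔ c > λ/μ.
λ/μ = 54.04/14.88 = 3.6317
Minimum integer c = ⌊3.6317⌋ + 1 = 4
Check: 4·14.88 = 59.52 > 54.04, while 3·14.88 = 44.64 ≤ 54.04

Final: 4 servers


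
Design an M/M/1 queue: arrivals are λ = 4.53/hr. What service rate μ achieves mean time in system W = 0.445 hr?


W = 1/(μ−λ) ⇒ μ − λ = 1/W = 1/0.445 = 2.2472
μ = λ + 1/W = 4.53 + 2.2472 = 6.7772 per hr

Final: 6.7772 /hr


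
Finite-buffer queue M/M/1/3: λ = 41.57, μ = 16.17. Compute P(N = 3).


ρ = λ/μ = 41.57/16.17 = 2.5708
P_K = (1−ρ)ρ^K/(1−ρ^(K+1)) = (-1.5708·16.990651)/(1 − 43.679737)
= -26.689087/-42.679737 = 0.625334

Final: 0.625334


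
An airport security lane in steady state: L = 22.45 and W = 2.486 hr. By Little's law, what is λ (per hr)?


λ = L/W = 22.45/2.486 = 9.0306 /hr

Final: 9.0306 /hr


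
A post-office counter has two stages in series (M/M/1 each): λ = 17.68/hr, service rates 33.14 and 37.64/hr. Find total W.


Each node sees arrival rate λ = 17.68/hr (tandem ⇒ throughput preserved).
W₁ = 1/(μ₁−λ) = 1/(33.14−17.68) = 0.06468 hr
W₂ = 1/(μ₂−λ) = 1/(37.64−17.68) = 0.05010 hr
W_total = W₁ + W₂ = 0.06468 + 0.05010 = 0.11478 hr

Final: 0.11478 hr


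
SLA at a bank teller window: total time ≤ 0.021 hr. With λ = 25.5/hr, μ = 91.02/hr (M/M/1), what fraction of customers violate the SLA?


W ~ Exponential(μ−λ) for M/M/1.
μ − λ = 91.02 − 25.5 = 65.5200
P(W > t) = e^{−(μ−λ)t} = e^{−1.3759} = 0.252607

Final: 0.252607


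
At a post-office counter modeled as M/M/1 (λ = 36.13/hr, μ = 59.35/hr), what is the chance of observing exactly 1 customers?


ρ = 36.13/59.35 = 0.6088
P_n = (1−ρ)·ρ^n = (1 − 0.6088)·0.6088^1 = 0.3912·0.608762 = 0.238171

Final: 0.238171


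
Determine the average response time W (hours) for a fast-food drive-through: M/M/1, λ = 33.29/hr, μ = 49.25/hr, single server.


W = 1/(μ−λ) = 1/(49.25 − 33.29) = 1/15.96 = 0.06266 hr

Final: 0.06266 hr


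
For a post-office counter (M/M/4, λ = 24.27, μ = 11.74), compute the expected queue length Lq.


a = λ/μ = 2.0673; ρ = a/4 = 0.5168
P₀ = 0.121188
Lq = P₀·a^c·ρ / (c!·(1−ρ)²) = 0.121188·18.26446·0.5168/(24·0.23346)
= 0.20417

Final: 0.20417


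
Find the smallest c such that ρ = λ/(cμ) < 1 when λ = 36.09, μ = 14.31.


Stability requires cμ > λ ⇔ c > λ/μ.
λ/μ = 36.09/14.31 = 2.5220
Minimum integer c = ⌊2.5220⌋ + 1 = 3
Check: 3·14.31 = 42.93 > 36.09, while 2·14.31 = 28.62 ≤ 36.09

Final: 3 servers


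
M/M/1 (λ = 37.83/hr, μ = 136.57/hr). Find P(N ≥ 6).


ρ = 37.83/136.57 = 0.2770
P(N ≥ n) = ρ^n = 0.2770^6 = 0.0004517

Final: 0.0004517


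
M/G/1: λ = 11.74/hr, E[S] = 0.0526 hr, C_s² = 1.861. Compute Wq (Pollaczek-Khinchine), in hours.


ρ = λ·E[S] = 11.74·0.0526 = 0.6175
E[S²] = E[S]²(1+C_s²) = 0.0526²·(1+1.861) = 0.007916
Wq = λ·E[S²]/(2(1−ρ)) = 11.74·0.007916/(2·0.3825) = 0.12149 hr

Final: 0.12149 hr
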